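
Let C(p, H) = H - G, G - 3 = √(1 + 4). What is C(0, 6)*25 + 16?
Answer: 91 - 25*√5 ≈ 35.098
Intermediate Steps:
G = 3 + √5 (G = 3 + √(1 + 4) = 3 + √5 ≈ 5.2361)
C(p, H) = -3 + H - √5 (C(p, H) = H - (3 + √5) = H + (-3 - √5) = -3 + H - √5)
C(0, 6)*25 + 16 = (-3 + 6 - √5)*25 + 16 = (3 - √5)*25 + 16 = (75 - 25*√5) + 16 = 91 - 25*√5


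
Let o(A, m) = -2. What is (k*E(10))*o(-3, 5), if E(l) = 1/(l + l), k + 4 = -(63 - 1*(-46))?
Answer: 113/10 ≈ 11.300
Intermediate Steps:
k = -113 (k = -4 - (63 - 1*(-46)) = -4 - (63 + 46) = -4 - 1*109 = -4 - 109 = -113)
E(l) = 1/(2*l)
(k*E(10))*o(-3, 5) = -113/(2*10)*(-2) = -113*1/20*(-2) = -113/20*(-2) = 113/10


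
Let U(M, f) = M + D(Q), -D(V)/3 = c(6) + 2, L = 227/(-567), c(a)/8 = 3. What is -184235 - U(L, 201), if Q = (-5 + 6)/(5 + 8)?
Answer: -104416792/567 ≈ -1.8416e+5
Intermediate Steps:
c(a) = 24 (c(a) = 8*3 = 24)
Q = 1/13 ≈ 0.076923
L = -227/567 (L = 227*(-1/567) = -227/567 ≈ -0.40035)
D(V) = -78 (D(V) = -3*(24 + 2) = -3*26 = -78)
U(M, f) = -78 + M (U(M, f) = M - 78 = -78 + M)
-184235 - U(L, 201) = -184235 - (-78 - 227/567) = -184235 - 1*(-44453/567) = -184235 + 44453/567 = -104416792/567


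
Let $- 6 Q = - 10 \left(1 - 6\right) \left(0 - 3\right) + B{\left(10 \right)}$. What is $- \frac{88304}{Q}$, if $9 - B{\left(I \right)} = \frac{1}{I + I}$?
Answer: $- \frac{10596480}{2821} \approx -3756.3$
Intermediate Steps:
$B{\left(I \right)} = 9 - \frac{1}{2 I}$ ($B{\left(I \right)} = 9 - \frac{1}{I + I} = 9 - \frac{1}{2 I}$)
$Q = \frac{2821}{120}$ ($Q = - \frac{- 10 \left(1 - 6\right) \left(0 - 3\right) + \left(9 - \frac{1}{2 \cdot 10}\right)}{6} = - \frac{- 10 \left(- 5 \left(0 - 3\right)\right) + \left(9 - \frac{1}{20}\right)}{6} = - \frac{- 10 \left(\left(-5\right) \left(-3\right)\right) + \left(9 - \frac{1}{20}\right)}{6} = - \frac{\left(-10\right) 15 + \frac{179}{20}}{6} = - \frac{-150 + \frac{179}{20}}{6} = \left(- \frac{1}{6}\right) \left(- \frac{2821}{20}\right) = \frac{2821}{120} \approx 23.508$)
$- \frac{88304}{Q} = - \frac{88304}{\frac{2821}{120}} = \left(-88304\right) \frac{120}{2821} = - \frac{10596480}{2821}$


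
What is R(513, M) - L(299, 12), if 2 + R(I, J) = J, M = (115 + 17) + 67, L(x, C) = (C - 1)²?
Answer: 76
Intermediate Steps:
L(x, C) = (-1 + C)²
M = 199 (M = 132 + 67 = 199)
R(I, J) = -2 + J
R(513, M) - L(299, 12) = (-2 + 199) - (-1 + 12)² = 197 - 1*11² = 197 - 1*121 = 197 - 121 = 76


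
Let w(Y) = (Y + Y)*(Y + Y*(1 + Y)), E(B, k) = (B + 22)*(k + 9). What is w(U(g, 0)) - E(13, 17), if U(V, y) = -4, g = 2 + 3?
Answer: -974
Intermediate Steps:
E(B, k) = (9 + k)*(22 + B) (E(B, k) = (22 + B)*(9 + k) = (9 + k)*(22 + B))
g = 5
w(Y) = 2*Y*(Y + Y*(1 + Y)) (w(Y) = (2*Y)*(Y + Y*(1 + Y)) = 2*Y*(Y + Y*(1 + Y)))
w(U(g, 0)) - E(13, 17) = 2*(-4)²*(2 - 4) - (198 + 9*13 + 22*17 + 13*17) = 2*16*(-2) - (198 + 117 + 374 + 221) = -64 - 1*910 = -64 - 910 = -974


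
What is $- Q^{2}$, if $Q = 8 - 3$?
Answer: $-25$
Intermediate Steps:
$Q = 5$
$- Q^{2} = - 5^{2} = \left(-1\right) 25 = -25$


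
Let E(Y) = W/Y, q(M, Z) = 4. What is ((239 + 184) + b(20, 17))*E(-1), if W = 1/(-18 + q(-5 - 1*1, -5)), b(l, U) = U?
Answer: 220/7 ≈ 31.429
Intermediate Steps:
W = -1/14 (W = 1/(-18 + 4) = 1/(-14) = -1/14 ≈ -0.071429)
E(Y) = -1/(14*Y)
((239 + 184) + b(20, 17))*E(-1) = ((239 + 184) + 17)*(-1/14/(-1)) = (423 + 17)*(-1/14*(-1)) = 440*(1/14) = 220/7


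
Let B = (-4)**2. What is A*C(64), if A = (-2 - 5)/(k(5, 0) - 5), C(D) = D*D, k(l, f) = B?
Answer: -28672/11 ≈ -2606.5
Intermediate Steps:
B = 16
k(l, f) = 16
C(D) = D**2
A = -7/11 (A = (-2 - 5)/(16 - 5) = -7/11 ≈ -0.63636)
A*C(64) = -7/11*64**2 = -7/11*4096 = -28672/11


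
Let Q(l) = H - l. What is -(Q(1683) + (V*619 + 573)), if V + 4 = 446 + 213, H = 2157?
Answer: -406492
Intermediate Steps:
V = 655 (V = -4 + (446 + 213) = -4 + 659 = 655)
Q(l) = 2157 - l
-(Q(1683) + (V*619 + 573)) = -((2157 - 1*1683) + (655*619 + 573)) = -((2157 - 1683) + (405445 + 573)) = -(474 + 406018) = -1*406492 = -406492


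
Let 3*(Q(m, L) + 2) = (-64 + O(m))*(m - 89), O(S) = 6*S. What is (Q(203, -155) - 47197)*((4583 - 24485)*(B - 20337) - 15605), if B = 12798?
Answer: -502135592831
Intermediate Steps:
Q(m, L) = -2 + (-89 + m)*(-64 + 6*m)/3 (Q(m, L) = -2 + ((-64 + 6*m)*(m - 89))/3 = -2 + ((-64 + 6*m)*(-89 + m))/3 = -2 + ((-89 + m)*(-64 + 6*m))/3 = -2 + (-89 + m)*(-64 + 6*m)/3)
(Q(203, -155) - 47197)*((4583 - 24485)*(B - 20337) - 15605) = ((5690/3 + 2*203² - 598/3*203) - 47197)*((4583 - 24485)*(12798 - 20337) - 15605) = ((5690/3 + 2*41209 - 121394/3) - 47197)*(-19902*(-7539) - 15605) = ((5690/3 + 82418 - 121394/3) - 47197)*(150041178 - 15605) = (43850 - 47197)*150025573 = -3347*150025573 = -502135592831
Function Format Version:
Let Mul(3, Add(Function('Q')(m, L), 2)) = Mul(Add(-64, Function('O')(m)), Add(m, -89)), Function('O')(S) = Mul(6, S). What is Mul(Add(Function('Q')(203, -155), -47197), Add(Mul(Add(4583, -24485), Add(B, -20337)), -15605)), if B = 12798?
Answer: -502135592831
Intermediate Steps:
Function('Q')(m, L) = Add(-2, Mul(Rational(1, 3), Add(-89, m), Add(-64, Mul(6, m)))) (Function('Q')(m, L) = Add(-2, Mul(Rational(1, 3), Mul(Add(-64, Mul(6, m)), Add(m, -89)))) = Add(-2, Mul(Rational(1, 3), Mul(Add(-64, Mul(6, m)), Add(-89, m)))) = Add(-2, Mul(Rational(1, 3), Mul(Add(-89, m), Add(-64, Mul(6, m))))) = Add(-2, Mul(Rational(1, 3), Add(-89, m), Add(-64, Mul(6, m)))))
Mul(Add(Function('Q')(203, -155), -47197), Add(Mul(Add(4583, -24485), Add(B, -20337)), -15605)) = Mul(Add(Add(Rational(5690, 3), Mul(2, Pow(203, 2)), Mul(Rational(-598, 3), 203)), -47197), Add(Mul(Add(4583, -24485), Add(12798, -20337)), -15605)) = Mul(Add(Add(Rational(5690, 3), Mul(2, 41209), Rational(-121394, 3)), -47197), Add(Mul(-19902, -7539), -15605)) = Mul(Add(Add(Rational(5690, 3), 82418, Rational(-121394, 3)), -47197), Add(150041178, -15605)) = Mul(Add(43850, -47197), 150025573) = Mul(-3347, 150025573) = -502135592831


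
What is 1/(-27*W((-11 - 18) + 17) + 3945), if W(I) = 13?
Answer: 1/3594 ≈ 0.00027824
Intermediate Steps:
1/(-27*W((-11 - 18) + 17) + 3945) = 1/(-27*13 + 3945) = 1/(-351 + 3945) = 1/3594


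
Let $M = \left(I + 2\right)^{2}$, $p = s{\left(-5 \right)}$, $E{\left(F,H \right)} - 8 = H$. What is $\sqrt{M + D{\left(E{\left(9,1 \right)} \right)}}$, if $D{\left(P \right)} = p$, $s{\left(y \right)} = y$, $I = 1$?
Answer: $2$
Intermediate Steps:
$E{\left(F,H \right)} = 8 + H$
$p = -5$
$D{\left(P \right)} = -5$
$M = 9$ ($M = \left(1 + 2\right)^{2} = 3^{2} = 9$)
$\sqrt{M + D{\left(E{\left(9,1 \right)} \right)}} = \sqrt{9 - 5} = \sqrt{4} = 2$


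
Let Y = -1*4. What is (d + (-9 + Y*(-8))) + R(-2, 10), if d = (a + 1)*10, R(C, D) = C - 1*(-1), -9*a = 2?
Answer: 268/9 ≈ 29.778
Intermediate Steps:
a = -2/9 (a = -⅑*2 = -2/9 ≈ -0.22222)
R(C, D) = 1 + C (R(C, D) = C + 1 = 1 + C)
d = 70/9 (d = (-2/9 + 1)*10 = (7/9)*10 = 70/9 ≈ 7.7778)
Y = -4
(d + (-9 + Y*(-8))) + R(-2, 10) = (70/9 + (-9 - 4*(-8))) + (1 - 2) = (70/9 + (-9 + 32)) - 1 = (70/9 + 23) - 1 = 277/9 - 1 = 268/9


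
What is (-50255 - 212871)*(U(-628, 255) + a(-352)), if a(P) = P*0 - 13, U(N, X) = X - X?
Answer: 3420638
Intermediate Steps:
U(N, X) = 0
a(P) = -13 (a(P) = 0 - 13 = -13)
(-50255 - 212871)*(U(-628, 255) + a(-352)) = (-50255 - 212871)*(0 - 13) = -263126*(-13) = 3420638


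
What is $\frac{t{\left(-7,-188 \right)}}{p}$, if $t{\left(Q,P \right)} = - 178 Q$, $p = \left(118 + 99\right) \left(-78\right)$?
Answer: $- \frac{89}{1209} \approx -0.073615$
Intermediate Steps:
$p = -16926$ ($p = 217 \left(-78\right) = -16926$)
$\frac{t{\left(-7,-188 \right)}}{p} = \frac{\left(-178\right) \left(-7\right)}{-16926} = 1246 \left(- \frac{1}{16926}\right) = - \frac{89}{1209}$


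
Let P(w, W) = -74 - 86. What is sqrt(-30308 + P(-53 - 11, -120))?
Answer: 2*I*sqrt(7617) ≈ 174.55*I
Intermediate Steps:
P(w, W) = -160
sqrt(-30308 + P(-53 - 11, -120)) = sqrt(-30308 - 160) = sqrt(-30468) = 2*I*sqrt(7617)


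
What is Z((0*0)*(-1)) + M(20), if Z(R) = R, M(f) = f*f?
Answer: 400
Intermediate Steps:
M(f) = f²
Z((0*0)*(-1)) + M(20) = (0*0)*(-1) + 20² = 0*(-1) + 400 = 0 + 400 = 400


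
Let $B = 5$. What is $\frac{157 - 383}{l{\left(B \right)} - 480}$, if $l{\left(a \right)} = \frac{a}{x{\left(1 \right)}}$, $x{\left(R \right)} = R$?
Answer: $\frac{226}{475} \approx 0.47579$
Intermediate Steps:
$l{\left(a \right)} = a$ ($l{\left(a \right)} = \frac{a}{1} = a 1 = a$)
$\frac{157 - 383}{l{\left(B \right)} - 480} = \frac{157 - 383}{5 - 480} = \frac{157 - 383}{-475} = \left(-226\right) \left(- \frac{1}{475}\right) = \frac{226}{475}$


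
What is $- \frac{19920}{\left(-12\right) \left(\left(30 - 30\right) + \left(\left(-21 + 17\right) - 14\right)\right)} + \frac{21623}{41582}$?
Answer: $- \frac{34318453}{374238} \approx -91.702$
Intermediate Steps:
$- \frac{19920}{\left(-12\right) \left(\left(30 - 30\right) + \left(\left(-21 + 17\right) - 14\right)\right)} + \frac{21623}{41582} = - \frac{19920}{\left(-12\right) \left(\left(30 - 30\right) - 18\right)} + 21623 \cdot \frac{1}{41582} = - \frac{19920}{\left(-12\right) \left(0 - 18\right)} + \frac{21623}{41582} = - \frac{19920}{\left(-12\right) \left(-18\right)} + \frac{21623}{41582} = - \frac{19920}{216} + \frac{21623}{41582} = \left(-19920\right) \frac{1}{216} + \frac{21623}{41582} = - \frac{830}{9} + \frac{21623}{41582} = - \frac{34318453}{374238}$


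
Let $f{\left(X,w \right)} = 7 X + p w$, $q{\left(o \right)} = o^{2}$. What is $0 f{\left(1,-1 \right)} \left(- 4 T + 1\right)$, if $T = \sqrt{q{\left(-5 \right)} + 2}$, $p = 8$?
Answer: $0$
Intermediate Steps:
$f{\left(X,w \right)} = 7 X + 8 w$
$T = 3 \sqrt{3}$ ($T = \sqrt{\left(-5\right)^{2} + 2} = \sqrt{25 + 2} = \sqrt{27} = 3 \sqrt{3} \approx 5.1962$)
$0 f{\left(1,-1 \right)} \left(- 4 T + 1\right) = 0 \left(7 \cdot 1 + 8 \left(-1\right)\right) \left(- 4 \cdot 3 \sqrt{3} + 1\right) = 0 \left(7 - 8\right) \left(- 12 \sqrt{3} + 1\right) = 0 \left(-1\right) \left(1 - 12 \sqrt{3}\right) = 0 \left(1 - 12 \sqrt{3}\right) = 0$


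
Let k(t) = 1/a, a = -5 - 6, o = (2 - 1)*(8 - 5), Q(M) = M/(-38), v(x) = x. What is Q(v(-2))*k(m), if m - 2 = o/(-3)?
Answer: -1/209 ≈ -0.0047847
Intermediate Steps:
Q(M) = -M/38 (Q(M) = M*(-1/38) = -M/38)
o = 3 (o = 1*3 = 3)
a = -11
m = 1 (m = 2 + 3/(-3) = 2 + 3*(-⅓) = 2 - 1 = 1)
k(t) = -1/11 (k(t) = 1/(-11) = -1/11)
Q(v(-2))*k(m) = -1/38*(-2)*(-1/11) = (1/19)*(-1/11) = -1/209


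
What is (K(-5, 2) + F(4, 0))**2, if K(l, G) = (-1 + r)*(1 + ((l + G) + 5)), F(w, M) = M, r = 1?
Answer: 0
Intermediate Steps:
K(l, G) = 0 (K(l, G) = (-1 + 1)*(1 + ((l + G) + 5)) = 0*(1 + ((G + l) + 5)) = 0*(1 + (5 + G + l)) = 0*(6 + G + l) = 0)
(K(-5, 2) + F(4, 0))**2 = (0 + 0)**2 = 0**2 = 0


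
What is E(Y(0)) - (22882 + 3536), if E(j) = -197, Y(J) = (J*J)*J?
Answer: -26615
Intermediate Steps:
Y(J) = J³ (Y(J) = J²*J = J³)
E(Y(0)) - (22882 + 3536) = -197 - (22882 + 3536) = -197 - 1*26418 = -197 - 26418 = -26615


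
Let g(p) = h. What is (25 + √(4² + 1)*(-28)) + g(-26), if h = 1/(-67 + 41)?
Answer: 649/26 - 28*√17 ≈ -90.485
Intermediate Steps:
h = -1/26 (h = 1/(-26) = -1/26 ≈ -0.038462)
g(p) = -1/26
(25 + √(4² + 1)*(-28)) + g(-26) = (25 + √(4² + 1)*(-28)) - 1/26 = (25 + √(16 + 1)*(-28)) - 1/26 = (25 + √17*(-28)) - 1/26 = (25 - 28*√17) - 1/26 = 649/26 - 28*√17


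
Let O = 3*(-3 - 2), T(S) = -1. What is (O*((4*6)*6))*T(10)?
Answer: 2160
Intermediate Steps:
O = -15 (O = 3*(-5) = -15)
(O*((4*6)*6))*T(10) = -15*4*6*6*(-1) = -360*6*(-1) = -15*144*(-1) = -2160*(-1) = 2160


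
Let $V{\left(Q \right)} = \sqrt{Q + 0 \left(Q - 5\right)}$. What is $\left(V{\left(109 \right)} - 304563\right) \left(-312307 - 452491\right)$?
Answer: $232929173274 - 764798 \sqrt{109} \approx 2.3292 \cdot 10^{11}$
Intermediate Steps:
$V{\left(Q \right)} = \sqrt{Q}$ ($V{\left(Q \right)} = \sqrt{Q + 0 \left(-5 + Q\right)} = \sqrt{Q + 0} = \sqrt{Q}$)
$\left(V{\left(109 \right)} - 304563\right) \left(-312307 - 452491\right) = \left(\sqrt{109} - 304563\right) \left(-312307 - 452491\right) = \left(-304563 + \sqrt{109}\right) \left(-764798\right) = 232929173274 - 764798 \sqrt{109}$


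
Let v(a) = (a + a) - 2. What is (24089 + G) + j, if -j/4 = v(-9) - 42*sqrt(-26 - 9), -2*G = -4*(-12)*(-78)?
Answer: 26041 + 168*I*sqrt(35) ≈ 26041.0 + 993.9*I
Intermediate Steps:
G = 1872 (G = -(-4*(-12))*(-78)/2 = -24*(-78) = -1/2*(-3744) = 1872)
v(a) = -2 + 2*a (v(a) = 2*a - 2 = -2 + 2*a)
j = 80 + 168*I*sqrt(35) (j = -4*((-2 + 2*(-9)) - 42*sqrt(-26 - 9)) = -4*((-2 - 18) - 42*I*sqrt(35)) = -4*(-20 - 42*I*sqrt(35)) = 80 + 168*I*sqrt(35) ≈ 80.0 + 993.9*I)
(24089 + G) + j = (24089 + 1872) + (80 + 168*I*sqrt(35)) = 25961 + (80 + 168*I*sqrt(35)) = 26041 + 168*I*sqrt(35)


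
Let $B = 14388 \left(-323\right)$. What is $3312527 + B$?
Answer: $-1334797$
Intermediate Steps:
$B = -4647324$
$3312527 + B = 3312527 - 4647324 = -1334797$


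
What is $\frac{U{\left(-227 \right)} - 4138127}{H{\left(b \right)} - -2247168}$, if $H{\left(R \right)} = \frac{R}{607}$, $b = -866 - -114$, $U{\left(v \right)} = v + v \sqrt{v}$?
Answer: $- \frac{1255990439}{682015112} - \frac{137789 i \sqrt{227}}{1364030224} \approx -1.8416 - 0.001522 i$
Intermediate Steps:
$U{\left(v \right)} = v + v^{\frac{3}{2}}$
$b = -752$ ($b = -866 + 114 = -752$)
$H{\left(R \right)} = \frac{R}{607}$ ($H{\left(R \right)} = R \frac{1}{607} = \frac{R}{607}$)
$\frac{U{\left(-227 \right)} - 4138127}{H{\left(b \right)} - -2247168} = \frac{\left(-227 + \left(-227\right)^{\frac{3}{2}}\right) - 4138127}{\frac{1}{607} \left(-752\right) - -2247168} = \frac{\left(-227 - 227 i \sqrt{227}\right) - 4138127}{- \frac{752}{607} + 2247168} = \frac{-4138354 - 227 i \sqrt{227}}{\frac{1364030224}{607}} = \left(-4138354 - 227 i \sqrt{227}\right) \frac{607}{1364030224} = - \frac{1255990439}{682015112} - \frac{137789 i \sqrt{227}}{1364030224}$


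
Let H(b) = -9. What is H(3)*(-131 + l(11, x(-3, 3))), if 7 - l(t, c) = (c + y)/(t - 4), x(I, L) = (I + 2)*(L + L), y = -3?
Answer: 7731/7 ≈ 1104.4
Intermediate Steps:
x(I, L) = 2*L*(2 + I) (x(I, L) = (2 + I)*(2*L) = 2*L*(2 + I))
l(t, c) = 7 - (-3 + c)/(-4 + t) (l(t, c) = 7 - (c - 3)/(t - 4) = 7 - (-3 + c)/(-4 + t))
H(3)*(-131 + l(11, x(-3, 3))) = -9*(-131 + (-25 - 2*3*(2 - 3) + 7*11)/(-4 + 11)) = -9*(-131 + (-25 - 2*3*(-1) + 77)/7) = -9*(-131 + (-25 - 1*(-6) + 77)/7) = -9*(-131 + (-25 + 6 + 77)/7) = -9*(-131 + (1/7)*58) = -9*(-131 + 58/7) = -9*(-859/7) = 7731/7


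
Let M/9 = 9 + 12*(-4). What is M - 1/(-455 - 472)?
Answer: -325376/927 ≈ -351.00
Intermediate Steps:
M = -351 (M = 9*(9 + 12*(-4)) = 9*(9 - 48) = 9*(-39) = -351)
M - 1/(-455 - 472) = -351 - 1/(-455 - 472) = -351 - 1/(-927) = -351 - 1*(-1/927) = -351 + 1/927 = -325376/927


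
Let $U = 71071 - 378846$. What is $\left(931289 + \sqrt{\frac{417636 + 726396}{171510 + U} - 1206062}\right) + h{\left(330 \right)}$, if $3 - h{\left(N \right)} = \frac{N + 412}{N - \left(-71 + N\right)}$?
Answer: $\frac{66120990}{71} + \frac{i \sqrt{22394496288184430}}{136265} \approx 9.3128 \cdot 10^{5} + 1098.2 i$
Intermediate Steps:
$U = -307775$ ($U = 71071 - 378846 = -307775$)
$h{\left(N \right)} = - \frac{199}{71} - \frac{N}{71}$ ($h{\left(N \right)} = 3 - \frac{N + 412}{N - \left(-71 + N\right)} = 3 - \frac{412 + N}{71} = 3 - \left(412 + N\right) \frac{1}{71} = 3 - \left(\frac{412}{71} + \frac{N}{71}\right) = - \frac{199}{71} - \frac{N}{71}$)
$\left(931289 + \sqrt{\frac{417636 + 726396}{171510 + U} - 1206062}\right) + h{\left(330 \right)} = \left(931289 + \sqrt{\frac{417636 + 726396}{171510 - 307775} - 1206062}\right) - \frac{529}{71} = \left(931289 + \sqrt{\frac{1144032}{-136265} - 1206062}\right) - \frac{529}{71} = \left(931289 + \sqrt{1144032 \left(- \frac{1}{136265}\right) - 1206062}\right) - \frac{529}{71} = \left(931289 + \sqrt{- \frac{1144032}{136265} - 1206062}\right) - \frac{529}{71} = \left(931289 + \sqrt{- \frac{164345182462}{136265}}\right) - \frac{529}{71} = \left(931289 + \frac{i \sqrt{22394496288184430}}{136265}\right) - \frac{529}{71} = \frac{66120990}{71} + \frac{i \sqrt{22394496288184430}}{136265}$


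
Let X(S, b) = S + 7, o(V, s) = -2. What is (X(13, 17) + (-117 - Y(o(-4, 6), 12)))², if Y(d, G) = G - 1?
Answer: 11664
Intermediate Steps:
X(S, b) = 7 + S
Y(d, G) = -1 + G
(X(13, 17) + (-117 - Y(o(-4, 6), 12)))² = ((7 + 13) + (-117 - (-1 + 12)))² = (20 + (-117 - 1*11))² = (20 + (-117 - 11))² = (20 - 128)² = (-108)² = 11664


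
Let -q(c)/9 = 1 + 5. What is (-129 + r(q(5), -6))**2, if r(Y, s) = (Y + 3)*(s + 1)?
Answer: 15876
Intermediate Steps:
q(c) = -54 (q(c) = -9*(1 + 5) = -9*6 = -54)
r(Y, s) = (1 + s)*(3 + Y) (r(Y, s) = (3 + Y)*(1 + s) = (1 + s)*(3 + Y))
(-129 + r(q(5), -6))**2 = (-129 + (3 - 54 + 3*(-6) - 54*(-6)))**2 = (-129 + (3 - 54 - 18 + 324))**2 = (-129 + 255)**2 = 126**2 = 15876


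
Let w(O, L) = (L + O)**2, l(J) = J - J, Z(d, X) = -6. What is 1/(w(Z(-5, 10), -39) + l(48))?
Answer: 1/2025 ≈ 0.00049383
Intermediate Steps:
l(J) = 0
1/(w(Z(-5, 10), -39) + l(48)) = 1/((-39 - 6)**2 + 0) = 1/((-45)**2 + 0) = 1/(2025 + 0) = 1/2025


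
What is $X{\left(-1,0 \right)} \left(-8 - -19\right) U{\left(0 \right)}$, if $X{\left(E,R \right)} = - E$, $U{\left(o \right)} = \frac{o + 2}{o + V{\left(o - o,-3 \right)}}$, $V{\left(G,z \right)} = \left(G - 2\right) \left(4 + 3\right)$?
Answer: $- \frac{11}{7} \approx -1.5714$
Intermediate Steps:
$V{\left(G,z \right)} = -14 + 7 G$ ($V{\left(G,z \right)} = \left(-2 + G\right) 7 = -14 + 7 G$)
$U{\left(o \right)} = \frac{2 + o}{-14 + o}$ ($U{\left(o \right)} = \frac{o + 2}{o + \left(-14 + 7 \left(o - o\right)\right)} = \frac{2 + o}{o + \left(-14 + 7 \cdot 0\right)} = \frac{2 + o}{o + \left(-14 + 0\right)} = \frac{2 + o}{o - 14} = \frac{2 + o}{-14 + o}$)
$X{\left(-1,0 \right)} \left(-8 - -19\right) U{\left(0 \right)} = \left(-1\right) \left(-1\right) \left(-8 - -19\right) \frac{2 + 0}{-14 + 0} = 1 \left(-8 + 19\right) \frac{1}{-14} \cdot 2 = 1 \cdot 11 \left(\left(- \frac{1}{14}\right) 2\right) = 11 \left(- \frac{1}{7}\right) = - \frac{11}{7}$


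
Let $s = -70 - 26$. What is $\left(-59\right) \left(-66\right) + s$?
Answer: $3798$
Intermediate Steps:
$s = -96$ ($s = -70 - 26 = -96$)
$\left(-59\right) \left(-66\right) + s = \left(-59\right) \left(-66\right) - 96 = 3894 - 96 = 3798$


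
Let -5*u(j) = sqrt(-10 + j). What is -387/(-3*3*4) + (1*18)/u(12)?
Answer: 43/4 - 45*sqrt(2) ≈ -52.890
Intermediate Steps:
u(j) = -sqrt(-10 + j)/5
-387/(-3*3*4) + (1*18)/u(12) = -387/(-3*3*4) + (1*18)/((-sqrt(-10 + 12)/5)) = -387/((-9*4)) + 18/((-sqrt(2)/5)) = -387/(-36) + 18*(-5*sqrt(2)/2) = -387*(-1/36) - 45*sqrt(2) = 43/4 - 45*sqrt(2)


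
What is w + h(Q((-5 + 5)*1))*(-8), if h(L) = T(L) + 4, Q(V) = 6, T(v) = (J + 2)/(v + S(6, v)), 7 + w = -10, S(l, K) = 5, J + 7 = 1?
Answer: -507/11 ≈ -46.091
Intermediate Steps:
J = -6 (J = -7 + 1 = -6)
w = -17 (w = -7 - 10 = -17)
T(v) = -4/(5 + v) (T(v) = (-6 + 2)/(v + 5) = -4/(5 + v))
h(L) = 4 - 4/(5 + L) (h(L) = -4/(5 + L) + 4 = 4 - 4/(5 + L))
w + h(Q((-5 + 5)*1))*(-8) = -17 + (4*(4 + 6)/(5 + 6))*(-8) = -17 + (4*10/11)*(-8) = -17 + (4*(1/11)*10)*(-8) = -17 + (40/11)*(-8) = -17 - 320/11 = -507/11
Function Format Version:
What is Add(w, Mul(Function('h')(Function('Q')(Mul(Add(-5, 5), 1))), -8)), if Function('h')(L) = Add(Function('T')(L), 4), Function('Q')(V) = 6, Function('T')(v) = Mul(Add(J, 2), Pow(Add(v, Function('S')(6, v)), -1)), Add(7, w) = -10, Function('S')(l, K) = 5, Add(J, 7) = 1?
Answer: Rational(-507, 11) ≈ -46.091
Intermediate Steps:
J = -6 (J = Add(-7, 1) = -6)
w = -17 (w = Add(-7, -10) = -17)
Function('T')(v) = Mul(-4, Pow(Add(5, v), -1)) (Function('T')(v) = Mul(Add(-6, 2), Pow(Add(v, 5), -1)) = Mul(-4, Pow(Add(5, v), -1)))
Function('h')(L) = Add(4, Mul(-4, Pow(Add(5, L), -1))) (Function('h')(L) = Add(Mul(-4, Pow(Add(5, L), -1)), 4) = Add(4, Mul(-4, Pow(Add(5, L), -1))))
Add(w, Mul(Function('h')(Function('Q')(Mul(Add(-5, 5), 1))), -8)) = Add(-17, Mul(Mul(4, Pow(Add(5, 6), -1), Add(4, 6)), -8)) = Add(-17, Mul(Mul(4, Pow(11, -1), 10), -8)) = Add(-17, Mul(Mul(4, Rational(1, 11), 10), -8)) = Add(-17, Mul(Rational(40, 11), -8)) = Add(-17, Rational(-320, 11)) = Rational(-507, 11)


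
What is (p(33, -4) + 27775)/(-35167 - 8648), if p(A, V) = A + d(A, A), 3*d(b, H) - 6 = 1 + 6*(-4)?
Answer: -83407/131445 ≈ -0.63454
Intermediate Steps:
d(b, H) = -17/3 (d(b, H) = 2 + (1 + 6*(-4))/3 = 2 + (1 - 24)/3 = 2 + (⅓)*(-23) = 2 - 23/3 = -17/3)
p(A, V) = -17/3 + A (p(A, V) = A - 17/3 = -17/3 + A)
(p(33, -4) + 27775)/(-35167 - 8648) = ((-17/3 + 33) + 27775)/(-35167 - 8648) = (82/3 + 27775)/(-43815) = (83407/3)*(-1/43815) = -83407/131445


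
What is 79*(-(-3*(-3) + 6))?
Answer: -1185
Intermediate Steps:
79*(-(-3*(-3) + 6)) = 79*(-(9 + 6)) = 79*(-1*15) = 79*(-15) = -1185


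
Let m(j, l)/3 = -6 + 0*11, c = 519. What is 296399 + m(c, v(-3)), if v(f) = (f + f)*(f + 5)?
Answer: 296381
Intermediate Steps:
v(f) = 2*f*(5 + f) (v(f) = (2*f)*(5 + f) = 2*f*(5 + f))
m(j, l) = -18 (m(j, l) = 3*(-6 + 0*11) = 3*(-6 + 0) = 3*(-6) = -18)
296399 + m(c, v(-3)) = 296399 - 18 = 296381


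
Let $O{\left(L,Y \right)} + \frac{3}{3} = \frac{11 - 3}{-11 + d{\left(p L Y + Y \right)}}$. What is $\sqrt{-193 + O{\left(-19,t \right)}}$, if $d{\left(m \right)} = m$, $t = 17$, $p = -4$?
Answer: $\frac{23 i \sqrt{154462}}{649} \approx 13.928 i$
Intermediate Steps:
$O{\left(L,Y \right)} = -1 + \frac{8}{-11 + Y - 4 L Y}$ ($O{\left(L,Y \right)} = -1 + \frac{11 - 3}{-11 + \left(- 4 L Y + Y\right)} = -1 + \frac{8}{-11 - \left(- Y + 4 L Y\right)} = -1 + \frac{8}{-11 + Y - 4 L Y}$)
$\sqrt{-193 + O{\left(-19,t \right)}} = \sqrt{-193 + \frac{19 - 17 \left(1 - -76\right)}{-11 + 17 \left(1 - -76\right)}} = \sqrt{-193 + \frac{19 - 17 \left(1 + 76\right)}{-11 + 17 \left(1 + 76\right)}} = \sqrt{-193 + \frac{19 - 17 \cdot 77}{-11 + 17 \cdot 77}} = \sqrt{-193 + \frac{19 - 1309}{-11 + 1309}} = \sqrt{-193 + \frac{1}{1298} \left(-1290\right)} = \sqrt{-193 - \frac{645}{649}} = \sqrt{- \frac{125902}{649}} = \frac{23 i \sqrt{154462}}{649}$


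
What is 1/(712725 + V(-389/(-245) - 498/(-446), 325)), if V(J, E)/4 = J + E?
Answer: 54635/39011346883 ≈ 1.4005e-6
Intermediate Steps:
V(J, E) = 4*E + 4*J (V(J, E) = 4*(J + E) = 4*(E + J) = 4*E + 4*J)
1/(712725 + V(-389/(-245) - 498/(-446), 325)) = 1/(712725 + (4*325 + 4*(-389/(-245) - 498/(-446)))) = 1/(712725 + (1300 + 4*(-389*(-1/245) - 498*(-1/446)))) = 1/(712725 + (1300 + 4*(389/245 + 249/223))) = 1/(712725 + (1300 + 4*(147752/54635))) = 1/(712725 + (1300 + 591008/54635)) = 1/(712725 + 71616508/54635) = 1/(39011346883/54635) = 54635/39011346883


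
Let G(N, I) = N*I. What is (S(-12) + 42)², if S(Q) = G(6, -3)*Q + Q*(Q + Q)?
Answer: 298116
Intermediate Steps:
G(N, I) = I*N
S(Q) = -18*Q + 2*Q² (S(Q) = (-3*6)*Q + Q*(Q + Q) = -18*Q + Q*(2*Q) = -18*Q + 2*Q²)
(S(-12) + 42)² = (2*(-12)*(-9 - 12) + 42)² = (2*(-12)*(-21) + 42)² = (504 + 42)² = 546² = 298116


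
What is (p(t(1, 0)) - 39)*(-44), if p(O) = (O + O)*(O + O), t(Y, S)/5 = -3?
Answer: -37884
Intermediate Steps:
t(Y, S) = -15 (t(Y, S) = 5*(-3) = -15)
p(O) = 4*O² (p(O) = (2*O)*(2*O) = 4*O²)
(p(t(1, 0)) - 39)*(-44) = (4*(-15)² - 39)*(-44) = (4*225 - 39)*(-44) = (900 - 39)*(-44) = 861*(-44) = -37884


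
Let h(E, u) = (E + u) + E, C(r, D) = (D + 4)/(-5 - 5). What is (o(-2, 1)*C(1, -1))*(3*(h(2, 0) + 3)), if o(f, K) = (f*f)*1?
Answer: -126/5 ≈ -25.200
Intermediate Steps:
o(f, K) = f² (o(f, K) = f²*1 = f²)
C(r, D) = -⅖ - D/10 (C(r, D) = (4 + D)/(-10) = (4 + D)*(-⅒) = -⅖ - D/10)
h(E, u) = u + 2*E
(o(-2, 1)*C(1, -1))*(3*(h(2, 0) + 3)) = ((-2)²*(-⅖ - ⅒*(-1)))*(3*((0 + 2*2) + 3)) = (4*(-⅖ + ⅒))*(3*((0 + 4) + 3)) = (4*(-3/10))*(3*(4 + 3)) = -18*7/5 = -6/5*21 = -126/5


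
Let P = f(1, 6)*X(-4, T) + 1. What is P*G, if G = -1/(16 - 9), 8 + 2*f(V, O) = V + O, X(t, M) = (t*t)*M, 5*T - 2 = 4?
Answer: 43/35 ≈ 1.2286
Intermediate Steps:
T = 6/5 (T = ⅖ + (⅕)*4 = ⅖ + ⅘ = 6/5 ≈ 1.2000)
X(t, M) = M*t² (X(t, M) = t²*M = M*t²)
f(V, O) = -4 + O/2 + V/2 (f(V, O) = -4 + (V + O)/2 = -4 + (O + V)/2 = -4 + (O/2 + V/2) = -4 + O/2 + V/2)
G = -⅐ (G = -1/7 = -1*⅐ = -⅐ ≈ -0.14286)
P = -43/5 (P = (-4 + (½)*6 + (½)*1)*((6/5)*(-4)²) + 1 = (-4 + 3 + ½)*((6/5)*16) + 1 = -½*96/5 + 1 = -48/5 + 1 = -43/5 ≈ -8.6000)
P*G = -43/5*(-⅐) = 43/35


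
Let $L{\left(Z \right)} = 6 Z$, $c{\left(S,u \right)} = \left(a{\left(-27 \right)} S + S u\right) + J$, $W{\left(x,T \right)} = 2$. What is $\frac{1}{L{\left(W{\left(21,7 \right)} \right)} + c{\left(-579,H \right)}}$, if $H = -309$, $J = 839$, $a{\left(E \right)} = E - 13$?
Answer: $\frac{1}{202922} \approx 4.928 \cdot 10^{-6}$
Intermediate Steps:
$a{\left(E \right)} = -13 + E$ ($a{\left(E \right)} = E - 13 = -13 + E$)
$c{\left(S,u \right)} = 839 - 40 S + S u$ ($c{\left(S,u \right)} = \left(\left(-13 - 27\right) S + S u\right) + 839 = \left(- 40 S + S u\right) + 839 = 839 - 40 S + S u$)
$\frac{1}{L{\left(W{\left(21,7 \right)} \right)} + c{\left(-579,H \right)}} = \frac{1}{6 \cdot 2 - -202910} = \frac{1}{12 + \left(839 + 23160 + 178911\right)} = \frac{1}{12 + 202910} = \frac{1}{202922}$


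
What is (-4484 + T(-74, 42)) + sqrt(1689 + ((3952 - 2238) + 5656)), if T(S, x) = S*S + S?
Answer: 918 + sqrt(9059) ≈ 1013.2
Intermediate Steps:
T(S, x) = S + S**2 (T(S, x) = S**2 + S = S + S**2)
(-4484 + T(-74, 42)) + sqrt(1689 + ((3952 - 2238) + 5656)) = (-4484 - 74*(1 - 74)) + sqrt(1689 + ((3952 - 2238) + 5656)) = (-4484 - 74*(-73)) + sqrt(1689 + (1714 + 5656)) = (-4484 + 5402) + sqrt(1689 + 7370) = 918 + sqrt(9059)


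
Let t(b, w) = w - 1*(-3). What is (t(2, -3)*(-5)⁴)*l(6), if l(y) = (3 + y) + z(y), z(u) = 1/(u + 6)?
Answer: 0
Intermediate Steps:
z(u) = 1/(6 + u)
t(b, w) = 3 + w (t(b, w) = w + 3 = 3 + w)
l(y) = 3 + y + 1/(6 + y) (l(y) = (3 + y) + 1/(6 + y) = 3 + y + 1/(6 + y))
(t(2, -3)*(-5)⁴)*l(6) = ((3 - 3)*(-5)⁴)*((1 + (3 + 6)*(6 + 6))/(6 + 6)) = (0*625)*((1 + 9*12)/12) = 0*((1 + 108)/12) = 0*((1/12)*109) = 0*(109/12) = 0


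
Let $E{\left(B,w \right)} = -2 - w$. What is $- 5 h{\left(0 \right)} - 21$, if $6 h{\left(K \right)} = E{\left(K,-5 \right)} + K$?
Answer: $- \frac{47}{2} \approx -23.5$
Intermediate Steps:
$h{\left(K \right)} = \frac{1}{2} + \frac{K}{6}$ ($h{\left(K \right)} = \frac{\left(-2 - -5\right) + K}{6} = \frac{\left(-2 + 5\right) + K}{6} = \frac{3 + K}{6} = \frac{1}{2} + \frac{K}{6}$)
$- 5 h{\left(0 \right)} - 21 = - 5 \left(\frac{1}{2} + \frac{1}{6} \cdot 0\right) - 21 = - 5 \left(\frac{1}{2} + 0\right) - 21 = \left(-5\right) \frac{1}{2} - 21 = - \frac{5}{2} - 21 = - \frac{47}{2}$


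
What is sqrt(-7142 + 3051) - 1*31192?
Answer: -31192 + I*sqrt(4091) ≈ -31192.0 + 63.961*I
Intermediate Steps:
sqrt(-7142 + 3051) - 1*31192 = sqrt(-4091) - 31192 = I*sqrt(4091) - 31192 = -31192 + I*sqrt(4091)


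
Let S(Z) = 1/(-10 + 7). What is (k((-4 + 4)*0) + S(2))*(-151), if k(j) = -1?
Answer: 604/3 ≈ 201.33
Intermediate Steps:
S(Z) = -1/3 (S(Z) = 1/(-3) = -1/3)
(k((-4 + 4)*0) + S(2))*(-151) = (-1 - 1/3)*(-151) = -4/3*(-151) = 604/3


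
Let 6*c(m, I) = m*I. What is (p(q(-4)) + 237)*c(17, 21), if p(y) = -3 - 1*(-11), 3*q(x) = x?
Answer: 29155/2 ≈ 14578.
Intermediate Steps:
c(m, I) = I*m/6 (c(m, I) = (m*I)/6 = (I*m)/6 = I*m/6)
q(x) = x/3
p(y) = 8 (p(y) = -3 + 11 = 8)
(p(q(-4)) + 237)*c(17, 21) = (8 + 237)*((1/6)*21*17) = 245*(119/2) = 29155/2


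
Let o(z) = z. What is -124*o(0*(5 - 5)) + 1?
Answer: 1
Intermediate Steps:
-124*o(0*(5 - 5)) + 1 = -0*(5 - 5) + 1 = -0*0 + 1 = -124*0 + 1 = 0 + 1 = 1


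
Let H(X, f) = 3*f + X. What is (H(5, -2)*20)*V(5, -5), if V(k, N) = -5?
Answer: 100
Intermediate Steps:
H(X, f) = X + 3*f
(H(5, -2)*20)*V(5, -5) = ((5 + 3*(-2))*20)*(-5) = ((5 - 6)*20)*(-5) = -1*20*(-5) = -20*(-5) = 100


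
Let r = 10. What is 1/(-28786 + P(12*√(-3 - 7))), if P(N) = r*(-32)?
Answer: -1/29106 ≈ -3.4357e-5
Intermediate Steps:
P(N) = -320 (P(N) = 10*(-32) = -320)
1/(-28786 + P(12*√(-3 - 7))) = 1/(-28786 - 320) = 1/(-29106) = -1/29106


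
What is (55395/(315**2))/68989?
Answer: 1231/152120745 ≈ 8.0923e-6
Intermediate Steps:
(55395/(315**2))/68989 = (55395/99225)*(1/68989) = (55395*(1/99225))*(1/68989) = (1231/2205)*(1/68989) = 1231/152120745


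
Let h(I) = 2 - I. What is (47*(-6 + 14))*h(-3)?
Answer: 1880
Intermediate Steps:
(47*(-6 + 14))*h(-3) = (47*(-6 + 14))*(2 - 1*(-3)) = (47*8)*(2 + 3) = 376*5 = 1880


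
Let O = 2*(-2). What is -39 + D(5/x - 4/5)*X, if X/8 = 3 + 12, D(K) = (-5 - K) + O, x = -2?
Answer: -723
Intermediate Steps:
O = -4
D(K) = -9 - K (D(K) = (-5 - K) - 4 = -9 - K)
X = 120 (X = 8*(3 + 12) = 8*15 = 120)
-39 + D(5/x - 4/5)*X = -39 + (-9 - (5/(-2) - 4/5))*120 = -39 + (-9 - (5*(-1/2) - 4*1/5))*120 = -39 + (-9 - (-5/2 - 4/5))*120 = -39 + (-9 - 1*(-33/10))*120 = -39 + (-9 + 33/10)*120 = -39 - 57/10*120 = -39 - 684 = -723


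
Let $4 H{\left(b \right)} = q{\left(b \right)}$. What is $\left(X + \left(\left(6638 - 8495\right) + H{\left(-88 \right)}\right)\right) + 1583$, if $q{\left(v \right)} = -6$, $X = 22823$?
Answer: $\frac{45095}{2} \approx 22548.0$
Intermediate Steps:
$H{\left(b \right)} = - \frac{3}{2}$ ($H{\left(b \right)} = \frac{1}{4} \left(-6\right) = - \frac{3}{2}$)
$\left(X + \left(\left(6638 - 8495\right) + H{\left(-88 \right)}\right)\right) + 1583 = \left(22823 + \left(\left(6638 - 8495\right) - \frac{3}{2}\right)\right) + 1583 = \left(22823 - \frac{3717}{2}\right) + 1583 = \frac{41929}{2} + 1583 = \frac{45095}{2}$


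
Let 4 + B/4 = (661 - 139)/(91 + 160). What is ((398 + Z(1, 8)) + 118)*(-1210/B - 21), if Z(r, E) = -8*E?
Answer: 14872043/241 ≈ 61710.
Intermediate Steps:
B = -1928/251 (B = -16 + 4*((661 - 139)/(91 + 160)) = -16 + 4*(522/251) = -16 + 2088/251 = -1928/251 ≈ -7.6813)
((398 + Z(1, 8)) + 118)*(-1210/B - 21) = ((398 - 8*8) + 118)*(-1210/(-1928/251) - 21) = ((398 - 64) + 118)*(-1210*(-251/1928) - 21) = (334 + 118)*(151855/964 - 21) = 452*(131611/964) = 14872043/241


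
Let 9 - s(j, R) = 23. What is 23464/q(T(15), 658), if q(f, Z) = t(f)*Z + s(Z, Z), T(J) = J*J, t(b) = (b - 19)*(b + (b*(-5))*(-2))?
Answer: 1676/23962949 ≈ 6.9941e-5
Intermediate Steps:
s(j, R) = -14 (s(j, R) = 9 - 1*23 = 9 - 23 = -14)
t(b) = 11*b*(-19 + b) (t(b) = (-19 + b)*(b - 5*b*(-2)) = (-19 + b)*(b + 10*b) = (-19 + b)*(11*b) = 11*b*(-19 + b))
T(J) = J²
q(f, Z) = -14 + 11*Z*f*(-19 + f) (q(f, Z) = (11*f*(-19 + f))*Z - 14 = 11*Z*f*(-19 + f) - 14 = -14 + 11*Z*f*(-19 + f))
23464/q(T(15), 658) = 23464/(-14 + 11*658*15²*(-19 + 15²)) = 23464/(-14 + 11*658*225*(-19 + 225)) = 23464/(-14 + 11*658*225*206) = 23464/(-14 + 335481300) = 23464/335481286 = 23464*(1/335481286) = 1676/23962949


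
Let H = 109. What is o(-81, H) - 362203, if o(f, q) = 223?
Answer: -361980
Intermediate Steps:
o(-81, H) - 362203 = 223 - 362203 = -361980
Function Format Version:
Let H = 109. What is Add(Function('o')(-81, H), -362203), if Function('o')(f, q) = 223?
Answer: -361980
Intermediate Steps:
Add(Function('o')(-81, H), -362203) = Add(223, -362203) = -361980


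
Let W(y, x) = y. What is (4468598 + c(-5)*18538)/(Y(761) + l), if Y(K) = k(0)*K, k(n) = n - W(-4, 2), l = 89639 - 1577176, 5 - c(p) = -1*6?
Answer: -4672516/1484493 ≈ -3.1475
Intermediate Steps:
c(p) = 11 (c(p) = 5 - (-1)*6 = 5 - 1*(-6) = 5 + 6 = 11)
l = -1487537
k(n) = 4 + n (k(n) = n - 1*(-4) = n + 4 = 4 + n)
Y(K) = 4*K (Y(K) = (4 + 0)*K = 4*K)
(4468598 + c(-5)*18538)/(Y(761) + l) = (4468598 + 11*18538)/(4*761 - 1487537) = (4468598 + 203918)/(3044 - 1487537) = 4672516/(-1484493) = 4672516*(-1/1484493) = -4672516/1484493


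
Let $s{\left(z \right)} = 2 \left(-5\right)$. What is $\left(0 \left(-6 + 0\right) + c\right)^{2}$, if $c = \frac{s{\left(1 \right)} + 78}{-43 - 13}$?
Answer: $\frac{289}{196} \approx 1.4745$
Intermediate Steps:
$s{\left(z \right)} = -10$
$c = - \frac{17}{14}$ ($c = \frac{-10 + 78}{-43 - 13} = \frac{68}{-56} = 68 \left(- \frac{1}{56}\right) = - \frac{17}{14} \approx -1.2143$)
$\left(0 \left(-6 + 0\right) + c\right)^{2} = \left(0 \left(-6 + 0\right) - \frac{17}{14}\right)^{2} = \left(0 \left(-6\right) - \frac{17}{14}\right)^{2} = \left(0 - \frac{17}{14}\right)^{2} = \left(- \frac{17}{14}\right)^{2} = \frac{289}{196}$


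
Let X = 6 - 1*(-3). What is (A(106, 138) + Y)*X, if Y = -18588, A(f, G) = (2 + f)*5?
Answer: -162432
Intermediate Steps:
A(f, G) = 10 + 5*f
X = 9 (X = 6 + 3 = 9)
(A(106, 138) + Y)*X = ((10 + 5*106) - 18588)*9 = ((10 + 530) - 18588)*9 = (540 - 18588)*9 = -18048*9 = -162432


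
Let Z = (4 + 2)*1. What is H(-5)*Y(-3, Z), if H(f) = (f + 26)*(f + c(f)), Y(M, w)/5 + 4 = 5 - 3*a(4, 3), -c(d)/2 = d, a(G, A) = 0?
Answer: 525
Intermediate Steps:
c(d) = -2*d
Z = 6 (Z = 6*1 = 6)
Y(M, w) = 5 (Y(M, w) = -20 + 5*(5 - 3*0) = -20 + 5*(5 + 0) = -20 + 5*5 = -20 + 25 = 5)
H(f) = -f*(26 + f) (H(f) = (f + 26)*(f - 2*f) = (26 + f)*(-f) = -f*(26 + f))
H(-5)*Y(-3, Z) = -5*(-26 - 1*(-5))*5 = -5*(-26 + 5)*5 = -5*(-21)*5 = 105*5 = 525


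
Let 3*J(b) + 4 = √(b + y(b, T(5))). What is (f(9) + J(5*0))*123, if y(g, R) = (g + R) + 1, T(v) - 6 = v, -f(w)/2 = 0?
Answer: -164 + 82*√3 ≈ -21.972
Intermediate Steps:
f(w) = 0 (f(w) = -2*0 = 0)
T(v) = 6 + v
y(g, R) = 1 + R + g (y(g, R) = (R + g) + 1 = 1 + R + g)
J(b) = -4/3 + √(12 + 2*b)/3 (J(b) = -4/3 + √(b + (1 + (6 + 5) + b))/3 = -4/3 + √(b + (1 + 11 + b))/3 = -4/3 + √(b + (12 + b))/3 = -4/3 + √(12 + 2*b)/3)
(f(9) + J(5*0))*123 = (0 + (-4/3 + √(12 + 2*(5*0))/3))*123 = (0 + (-4/3 + √(12 + 2*0)/3))*123 = (0 + (-4/3 + √(12 + 0)/3))*123 = (0 + (-4/3 + √12/3))*123 = (0 + (-4/3 + (2*√3)/3))*123 = (0 + (-4/3 + 2*√3/3))*123 = (-4/3 + 2*√3/3)*123 = -164 + 82*√3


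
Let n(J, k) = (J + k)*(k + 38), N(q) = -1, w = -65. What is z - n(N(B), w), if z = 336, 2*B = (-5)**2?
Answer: -1446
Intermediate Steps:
B = 25/2 (B = (1/2)*(-5)**2 = (1/2)*25 = 25/2 ≈ 12.500)
n(J, k) = (38 + k)*(J + k) (n(J, k) = (J + k)*(38 + k) = (38 + k)*(J + k))
z - n(N(B), w) = 336 - ((-65)**2 + 38*(-1) + 38*(-65) - 1*(-65)) = 336 - (4225 - 38 - 2470 + 65) = 336 - 1*1782 = 336 - 1782 = -1446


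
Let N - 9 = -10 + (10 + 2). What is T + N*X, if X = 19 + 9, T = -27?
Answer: 281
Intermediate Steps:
N = 11 (N = 9 + (-10 + (10 + 2)) = 9 + (-10 + 12) = 9 + 2 = 11)
X = 28
T + N*X = -27 + 11*28 = -27 + 308 = 281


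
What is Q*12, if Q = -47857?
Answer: -574284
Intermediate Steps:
Q*12 = -47857*12 = -574284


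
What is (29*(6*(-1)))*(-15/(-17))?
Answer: -2610/17 ≈ -153.53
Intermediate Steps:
(29*(6*(-1)))*(-15/(-17)) = (29*(-6))*(-15*(-1/17)) = -174*15/17 = -2610/17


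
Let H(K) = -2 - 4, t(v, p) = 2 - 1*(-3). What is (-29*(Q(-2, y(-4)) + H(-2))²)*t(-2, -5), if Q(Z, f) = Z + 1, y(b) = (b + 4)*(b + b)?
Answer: -7105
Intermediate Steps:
t(v, p) = 5 (t(v, p) = 2 + 3 = 5)
y(b) = 2*b*(4 + b) (y(b) = (4 + b)*(2*b) = 2*b*(4 + b))
H(K) = -6
Q(Z, f) = 1 + Z
(-29*(Q(-2, y(-4)) + H(-2))²)*t(-2, -5) = -29*((1 - 2) - 6)²*5 = -29*(-1 - 6)²*5 = -29*(-7)²*5 = -29*49*5 = -1421*5 = -7105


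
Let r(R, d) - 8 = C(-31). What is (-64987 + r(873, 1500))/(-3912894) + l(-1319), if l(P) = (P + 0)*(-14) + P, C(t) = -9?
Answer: 33547229203/1956447 ≈ 17147.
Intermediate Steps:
r(R, d) = -1 (r(R, d) = 8 - 9 = -1)
l(P) = -13*P (l(P) = P*(-14) + P = -14*P + P = -13*P)
(-64987 + r(873, 1500))/(-3912894) + l(-1319) = (-64987 - 1)/(-3912894) - 13*(-1319) = -64988*(-1/3912894) + 17147 = 32494/1956447 + 17147 = 33547229203/1956447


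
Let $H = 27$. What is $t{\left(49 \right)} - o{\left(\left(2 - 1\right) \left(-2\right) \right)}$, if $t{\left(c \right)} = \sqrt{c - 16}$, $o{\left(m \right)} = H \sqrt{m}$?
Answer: $\sqrt{33} - 27 i \sqrt{2} \approx 5.7446 - 38.184 i$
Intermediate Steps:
$o{\left(m \right)} = 27 \sqrt{m}$
$t{\left(c \right)} = \sqrt{-16 + c}$
$t{\left(49 \right)} - o{\left(\left(2 - 1\right) \left(-2\right) \right)} = \sqrt{-16 + 49} - 27 \sqrt{\left(2 - 1\right) \left(-2\right)} = \sqrt{33} - 27 \sqrt{1 \left(-2\right)} = \sqrt{33} - 27 \sqrt{-2} = \sqrt{33} - 27 i \sqrt{2}$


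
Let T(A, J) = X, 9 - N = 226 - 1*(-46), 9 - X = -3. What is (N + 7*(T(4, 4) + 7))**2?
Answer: 16900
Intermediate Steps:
X = 12 (X = 9 - 1*(-3) = 9 + 3 = 12)
N = -263 (N = 9 - (226 - 1*(-46)) = 9 - (226 + 46) = 9 - 1*272 = 9 - 272 = -263)
T(A, J) = 12
(N + 7*(T(4, 4) + 7))**2 = (-263 + 7*(12 + 7))**2 = (-263 + 7*19)**2 = (-263 + 133)**2 = (-130)**2 = 16900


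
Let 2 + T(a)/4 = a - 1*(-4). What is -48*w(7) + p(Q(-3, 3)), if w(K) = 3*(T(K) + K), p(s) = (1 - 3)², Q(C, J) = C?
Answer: -6188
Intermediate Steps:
T(a) = 8 + 4*a (T(a) = -8 + 4*(a - 1*(-4)) = -8 + 4*(a + 4) = -8 + 4*(4 + a) = -8 + (16 + 4*a) = 8 + 4*a)
p(s) = 4 (p(s) = (-2)² = 4)
w(K) = 24 + 15*K (w(K) = 3*((8 + 4*K) + K) = 3*(8 + 5*K) = 24 + 15*K)
-48*w(7) + p(Q(-3, 3)) = -48*(24 + 15*7) + 4 = -48*(24 + 105) + 4 = -48*129 + 4 = -6192 + 4 = -6188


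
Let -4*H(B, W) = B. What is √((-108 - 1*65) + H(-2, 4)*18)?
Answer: 2*I*√41 ≈ 12.806*I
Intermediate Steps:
H(B, W) = -B/4
√((-108 - 1*65) + H(-2, 4)*18) = √((-108 - 1*65) - ¼*(-2)*18) = √((-108 - 65) + (½)*18) = √(-173 + 9) = √(-164) = 2*I*√41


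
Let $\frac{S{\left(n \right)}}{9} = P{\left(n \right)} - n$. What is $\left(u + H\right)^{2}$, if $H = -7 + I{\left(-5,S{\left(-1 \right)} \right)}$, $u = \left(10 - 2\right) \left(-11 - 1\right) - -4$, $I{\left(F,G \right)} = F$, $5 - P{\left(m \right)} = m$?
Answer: $10816$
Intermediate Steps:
$P{\left(m \right)} = 5 - m$
$S{\left(n \right)} = 45 - 18 n$ ($S{\left(n \right)} = 9 \left(\left(5 - n\right) - n\right) = 9 \left(5 - 2 n\right) = 45 - 18 n$)
$u = -92$ ($u = 8 \left(-12\right) + 4 = -96 + 4 = -92$)
$H = -12$ ($H = -7 - 5 = -12$)
$\left(u + H\right)^{2} = \left(-92 - 12\right)^{2} = \left(-104\right)^{2} = 10816$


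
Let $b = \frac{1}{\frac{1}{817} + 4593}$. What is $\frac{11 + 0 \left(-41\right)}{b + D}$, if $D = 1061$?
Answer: $\frac{41277302}{3981384219} \approx 0.010368$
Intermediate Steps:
$b = \frac{817}{3752482}$ ($b = \frac{1}{\frac{1}{817} + 4593} = \frac{1}{\frac{3752482}{817}} = \frac{817}{3752482} \approx 0.00021772$)
$\frac{11 + 0 \left(-41\right)}{b + D} = \frac{11 + 0 \left(-41\right)}{\frac{817}{3752482} + 1061} = \frac{11 + 0}{\frac{3981384219}{3752482}} = 11 \cdot \frac{3752482}{3981384219} = \frac{41277302}{3981384219}$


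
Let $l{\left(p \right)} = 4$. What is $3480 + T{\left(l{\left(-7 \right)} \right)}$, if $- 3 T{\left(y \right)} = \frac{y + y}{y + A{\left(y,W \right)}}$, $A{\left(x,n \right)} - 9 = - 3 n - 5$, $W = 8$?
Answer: $\frac{20881}{6} \approx 3480.2$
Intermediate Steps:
$A{\left(x,n \right)} = 4 - 3 n$ ($A{\left(x,n \right)} = 9 - \left(5 + 3 n\right) = 4 - 3 n$)
$T{\left(y \right)} = - \frac{2 y}{3 \left(-20 + y\right)}$ ($T{\left(y \right)} = - \frac{\left(y + y\right) \frac{1}{y + \left(4 - 24\right)}}{3} = - \frac{2 y \frac{1}{y + \left(4 - 24\right)}}{3} = - \frac{2 y \frac{1}{y - 20}}{3} = - \frac{2 y \frac{1}{-20 + y}}{3} = - \frac{2 y}{3 \left(-20 + y\right)}$)
$3480 + T{\left(l{\left(-7 \right)} \right)} = 3480 - \frac{8}{-60 + 3 \cdot 4} = 3480 - \frac{8}{-60 + 12} = 3480 - \frac{8}{-48} = 3480 - 8 \left(- \frac{1}{48}\right) = 3480 + \frac{1}{6} = \frac{20881}{6}$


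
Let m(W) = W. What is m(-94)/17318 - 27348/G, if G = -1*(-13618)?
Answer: -118723189/58959131 ≈ -2.0137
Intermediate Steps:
G = 13618
m(-94)/17318 - 27348/G = -94/17318 - 27348/13618 = -94*1/17318 - 27348*1/13618 = -47/8659 - 13674/6809 = -118723189/58959131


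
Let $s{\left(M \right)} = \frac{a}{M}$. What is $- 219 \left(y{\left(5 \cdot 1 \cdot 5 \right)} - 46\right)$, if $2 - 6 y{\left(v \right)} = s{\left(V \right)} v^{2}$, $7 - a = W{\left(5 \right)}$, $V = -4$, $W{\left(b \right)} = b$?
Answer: $- \frac{5621}{4} \approx -1405.3$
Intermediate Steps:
$a = 2$ ($a = 7 - 5 = 2$)
$s{\left(M \right)} = \frac{2}{M}$
$y{\left(v \right)} = \frac{1}{3} + \frac{v^{2}}{12}$ ($y{\left(v \right)} = \frac{1}{3} - \frac{\frac{2}{-4} v^{2}}{6} = \frac{1}{3} - \frac{2 \left(- \frac{1}{4}\right) v^{2}}{6} = \frac{1}{3} - \frac{\left(- \frac{1}{2}\right) v^{2}}{6} = \frac{1}{3} + \frac{v^{2}}{12}$)
$- 219 \left(y{\left(5 \cdot 1 \cdot 5 \right)} - 46\right) = - 219 \left(\left(\frac{1}{3} + \frac{\left(5 \cdot 1 \cdot 5\right)^{2}}{12}\right) - 46\right) = - 219 \left(\left(\frac{1}{3} + \frac{\left(5 \cdot 5\right)^{2}}{12}\right) - 46\right) = - 219 \left(\left(\frac{1}{3} + \frac{25^{2}}{12}\right) - 46\right) = - 219 \left(\left(\frac{1}{3} + \frac{1}{12} \cdot 625\right) - 46\right) = - 219 \left(\left(\frac{1}{3} + \frac{625}{12}\right) - 46\right) = - 219 \left(\frac{629}{12} - 46\right) = \left(-219\right) \frac{77}{12} = - \frac{5621}{4}$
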